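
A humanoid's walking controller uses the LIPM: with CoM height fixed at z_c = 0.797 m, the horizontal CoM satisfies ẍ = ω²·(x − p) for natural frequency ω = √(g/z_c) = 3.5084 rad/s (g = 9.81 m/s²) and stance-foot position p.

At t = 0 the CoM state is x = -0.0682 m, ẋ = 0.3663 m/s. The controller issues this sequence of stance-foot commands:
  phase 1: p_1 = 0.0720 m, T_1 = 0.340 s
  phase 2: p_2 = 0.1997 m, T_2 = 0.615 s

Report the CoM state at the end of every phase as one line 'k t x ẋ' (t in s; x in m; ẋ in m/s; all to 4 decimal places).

phase 1: p=0.0720, T=0.340, ωT=1.192856, cosh=1.799918, sinh=1.496564; start (x,ẋ)=(-0.068200, 0.366300) → end (x,ẋ)=(-0.024097, -0.076817)
phase 2: p=0.1997, T=0.615, ωT=2.157666, cosh=4.383259, sinh=4.267664; start (x,ẋ)=(-0.024097, -0.076817) → end (x,ẋ)=(-0.874703, -3.687552)

1 0.3400 -0.0241 -0.0768
2 0.9550 -0.8747 -3.6876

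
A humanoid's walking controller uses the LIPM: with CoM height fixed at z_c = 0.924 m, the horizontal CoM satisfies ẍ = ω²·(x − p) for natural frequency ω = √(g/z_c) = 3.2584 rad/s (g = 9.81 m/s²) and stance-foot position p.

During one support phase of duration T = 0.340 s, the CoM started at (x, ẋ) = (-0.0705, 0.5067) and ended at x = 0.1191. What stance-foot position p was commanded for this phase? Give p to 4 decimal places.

ωT = 3.2584·0.340 = 1.107856; cosh(ωT) = 1.679063, sinh(ωT) = 1.348797
x(T) = p + (x₀−p)·cosh(ωT) + (ẋ₀/ω)·sinh(ωT) ⇒ p·(1 − cosh) = x(T) − x₀·cosh − (ẋ₀/ω)·sinh
numerator   = 0.1191 − (-0.0705)·1.679063 − (0.5067/3.2584)·1.348797 = 0.027728
denominator = 1 − 1.679063 = -0.679063
p = 0.027728 / -0.679063 = -0.0408

p = -0.0408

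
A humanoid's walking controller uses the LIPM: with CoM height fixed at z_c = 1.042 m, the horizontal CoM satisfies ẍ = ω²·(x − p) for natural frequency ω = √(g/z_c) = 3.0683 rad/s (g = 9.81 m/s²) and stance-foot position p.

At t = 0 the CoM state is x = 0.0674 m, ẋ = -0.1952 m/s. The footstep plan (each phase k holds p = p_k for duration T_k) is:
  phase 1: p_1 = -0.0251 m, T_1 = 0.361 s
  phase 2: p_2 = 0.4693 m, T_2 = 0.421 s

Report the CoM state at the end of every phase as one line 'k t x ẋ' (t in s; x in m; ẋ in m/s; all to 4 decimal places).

phase 1: p=-0.0251, T=0.361, ωT=1.107656, cosh=1.678794, sinh=1.348461; start (x,ẋ)=(0.067400, -0.195200) → end (x,ẋ)=(0.044402, 0.055017)
phase 2: p=0.4693, T=0.421, ωT=1.291754, cosh=1.956977, sinh=1.682188; start (x,ẋ)=(0.044402, 0.055017) → end (x,ẋ)=(-0.332053, -2.085429)

1 0.3610 0.0444 0.0550
2 0.7820 -0.3321 -2.0854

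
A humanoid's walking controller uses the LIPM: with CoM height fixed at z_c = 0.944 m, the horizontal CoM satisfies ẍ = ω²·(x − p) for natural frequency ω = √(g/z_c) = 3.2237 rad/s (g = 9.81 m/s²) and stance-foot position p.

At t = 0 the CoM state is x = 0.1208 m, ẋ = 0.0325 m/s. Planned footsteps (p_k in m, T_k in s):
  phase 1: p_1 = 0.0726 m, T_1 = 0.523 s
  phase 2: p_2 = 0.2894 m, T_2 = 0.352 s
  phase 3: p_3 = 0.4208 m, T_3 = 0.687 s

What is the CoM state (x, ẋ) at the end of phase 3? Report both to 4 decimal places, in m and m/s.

phase 1: p=0.0726, T=0.523, ωT=1.685995, cosh=2.791540, sinh=2.606280; start (x,ẋ)=(0.120800, 0.032500) → end (x,ẋ)=(0.233428, 0.495695)
phase 2: p=0.2894, T=0.352, ωT=1.134742, cosh=1.715939, sinh=1.394434; start (x,ẋ)=(0.233428, 0.495695) → end (x,ẋ)=(0.407771, 0.598973)
phase 3: p=0.4208, T=0.687, ωT=2.214682, cosh=4.633842, sinh=4.524654; start (x,ẋ)=(0.407771, 0.598973) → end (x,ẋ)=(1.201120, 2.585506)

x = 1.2011, ẋ = 2.5855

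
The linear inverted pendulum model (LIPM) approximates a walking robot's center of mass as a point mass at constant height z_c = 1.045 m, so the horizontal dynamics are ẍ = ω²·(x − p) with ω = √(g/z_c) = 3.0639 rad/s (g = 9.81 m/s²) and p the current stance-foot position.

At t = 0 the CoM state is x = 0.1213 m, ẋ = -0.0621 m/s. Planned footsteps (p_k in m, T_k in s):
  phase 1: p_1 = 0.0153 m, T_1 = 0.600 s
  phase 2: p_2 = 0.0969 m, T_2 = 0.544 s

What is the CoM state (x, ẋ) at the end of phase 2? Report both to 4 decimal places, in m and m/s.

x = 1.3018, ẋ = 3.7274

phase 1: p=0.0153, T=0.600, ωT=1.838340, cosh=3.222588, sinh=3.063507; start (x,ẋ)=(0.121300, -0.062100) → end (x,ẋ)=(0.294802, 0.794823)
phase 2: p=0.0969, T=0.544, ωT=1.666762, cosh=2.741925, sinh=2.553068; start (x,ẋ)=(0.294802, 0.794823) → end (x,ẋ)=(1.301838, 3.727404)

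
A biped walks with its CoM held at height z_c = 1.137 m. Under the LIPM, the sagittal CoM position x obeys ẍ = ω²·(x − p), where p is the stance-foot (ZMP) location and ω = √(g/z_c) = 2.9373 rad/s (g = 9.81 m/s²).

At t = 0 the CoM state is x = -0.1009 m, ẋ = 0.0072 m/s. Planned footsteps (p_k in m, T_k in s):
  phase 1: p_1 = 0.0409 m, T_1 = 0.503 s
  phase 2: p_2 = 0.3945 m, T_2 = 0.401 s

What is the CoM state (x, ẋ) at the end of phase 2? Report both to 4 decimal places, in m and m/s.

x = -1.2306, ẋ = -4.4238

phase 1: p=0.0409, T=0.503, ωT=1.477462, cosh=2.305013, sinh=2.076797; start (x,ẋ)=(-0.100900, 0.007200) → end (x,ẋ)=(-0.280860, -0.848409)
phase 2: p=0.3945, T=0.401, ωT=1.177857, cosh=1.777673, sinh=1.469735; start (x,ẋ)=(-0.280860, -0.848409) → end (x,ẋ)=(-1.230588, -4.423760)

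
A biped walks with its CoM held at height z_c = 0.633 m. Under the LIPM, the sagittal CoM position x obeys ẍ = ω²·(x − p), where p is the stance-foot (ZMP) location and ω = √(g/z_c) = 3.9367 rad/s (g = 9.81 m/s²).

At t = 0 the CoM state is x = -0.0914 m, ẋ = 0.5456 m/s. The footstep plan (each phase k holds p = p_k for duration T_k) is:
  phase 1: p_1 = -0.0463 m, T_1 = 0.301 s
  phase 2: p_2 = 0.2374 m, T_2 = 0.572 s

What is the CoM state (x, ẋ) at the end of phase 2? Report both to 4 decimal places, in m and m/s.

phase 1: p=-0.0463, T=0.301, ωT=1.184947, cosh=1.788137, sinh=1.482375; start (x,ẋ)=(-0.091400, 0.545600) → end (x,ẋ)=(0.078502, 0.712419)
phase 2: p=0.2374, T=0.572, ωT=2.251792, cosh=4.804984, sinh=4.699773; start (x,ẋ)=(0.078502, 0.712419) → end (x,ẋ)=(0.324410, 0.483299)

x = 0.3244, ẋ = 0.4833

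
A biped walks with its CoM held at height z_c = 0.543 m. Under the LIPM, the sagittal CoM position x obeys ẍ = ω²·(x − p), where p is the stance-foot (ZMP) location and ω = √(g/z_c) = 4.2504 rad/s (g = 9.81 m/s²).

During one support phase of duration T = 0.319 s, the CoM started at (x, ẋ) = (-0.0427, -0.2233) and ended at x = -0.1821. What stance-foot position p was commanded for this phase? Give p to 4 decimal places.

p = -0.0013

ωT = 4.2504·0.319 = 1.355878; cosh(ωT) = 2.068943, sinh(ωT) = 1.811222
x(T) = p + (x₀−p)·cosh(ωT) + (ẋ₀/ω)·sinh(ωT) ⇒ p·(1 − cosh) = x(T) − x₀·cosh − (ẋ₀/ω)·sinh
numerator   = -0.1821 − (-0.0427)·2.068943 − (-0.2233/4.2504)·1.811222 = 0.001399
denominator = 1 − 2.068943 = -1.068943
p = 0.001399 / -1.068943 = -0.0013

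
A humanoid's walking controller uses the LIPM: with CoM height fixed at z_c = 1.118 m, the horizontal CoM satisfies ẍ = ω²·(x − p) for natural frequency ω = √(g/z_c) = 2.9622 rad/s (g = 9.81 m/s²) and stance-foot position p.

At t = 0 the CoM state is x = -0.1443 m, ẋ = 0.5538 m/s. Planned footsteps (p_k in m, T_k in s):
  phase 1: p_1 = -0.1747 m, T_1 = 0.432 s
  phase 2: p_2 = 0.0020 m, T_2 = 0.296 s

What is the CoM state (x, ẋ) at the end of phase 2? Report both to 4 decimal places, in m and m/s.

phase 1: p=-0.1747, T=0.432, ωT=1.279670, cosh=1.936792, sinh=1.658663; start (x,ẋ)=(-0.144300, 0.553800) → end (x,ẋ)=(0.194275, 1.221959)
phase 2: p=0.0020, T=0.296, ωT=0.876811, cosh=1.409666, sinh=0.993558; start (x,ẋ)=(0.194275, 1.221959) → end (x,ẋ)=(0.682903, 2.288442)

x = 0.6829, ẋ = 2.2884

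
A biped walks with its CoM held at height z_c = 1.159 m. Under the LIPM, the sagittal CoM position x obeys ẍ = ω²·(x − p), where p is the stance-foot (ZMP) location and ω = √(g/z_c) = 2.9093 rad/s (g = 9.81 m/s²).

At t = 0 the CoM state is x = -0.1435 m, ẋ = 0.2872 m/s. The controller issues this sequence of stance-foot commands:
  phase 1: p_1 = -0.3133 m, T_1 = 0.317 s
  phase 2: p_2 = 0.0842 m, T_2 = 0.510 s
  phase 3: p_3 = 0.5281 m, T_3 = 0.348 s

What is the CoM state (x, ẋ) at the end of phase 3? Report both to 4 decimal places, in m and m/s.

x = 1.5071, ẋ = 3.4060

phase 1: p=-0.3133, T=0.317, ωT=0.922248, cosh=1.456281, sinh=1.058657; start (x,ẋ)=(-0.143500, 0.287200) → end (x,ẋ)=(0.038485, 0.941219)
phase 2: p=0.0842, T=0.510, ωT=1.483743, cosh=2.318103, sinh=2.091316; start (x,ẋ)=(0.038485, 0.941219) → end (x,ẋ)=(0.654812, 1.903701)
phase 3: p=0.5281, T=0.348, ωT=1.012436, cosh=1.557816, sinh=1.194483; start (x,ẋ)=(0.654812, 1.903701) → end (x,ẋ)=(1.507104, 3.405954)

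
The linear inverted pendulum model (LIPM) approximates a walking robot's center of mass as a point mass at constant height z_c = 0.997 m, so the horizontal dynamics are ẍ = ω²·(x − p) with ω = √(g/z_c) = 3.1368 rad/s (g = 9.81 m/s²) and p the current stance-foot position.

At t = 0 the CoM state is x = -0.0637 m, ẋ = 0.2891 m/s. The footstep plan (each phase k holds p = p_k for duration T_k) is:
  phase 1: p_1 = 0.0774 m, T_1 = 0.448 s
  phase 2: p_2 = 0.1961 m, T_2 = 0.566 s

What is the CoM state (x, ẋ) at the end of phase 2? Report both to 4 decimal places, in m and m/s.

x = -0.7579, ẋ = -2.8991

phase 1: p=0.0774, T=0.448, ωT=1.405286, cosh=2.160995, sinh=1.915699; start (x,ẋ)=(-0.063700, 0.289100) → end (x,ẋ)=(-0.050958, -0.223149)
phase 2: p=0.1961, T=0.566, ωT=1.775429, cosh=3.036111, sinh=2.866700; start (x,ẋ)=(-0.050958, -0.223149) → end (x,ẋ)=(-0.757930, -2.899117)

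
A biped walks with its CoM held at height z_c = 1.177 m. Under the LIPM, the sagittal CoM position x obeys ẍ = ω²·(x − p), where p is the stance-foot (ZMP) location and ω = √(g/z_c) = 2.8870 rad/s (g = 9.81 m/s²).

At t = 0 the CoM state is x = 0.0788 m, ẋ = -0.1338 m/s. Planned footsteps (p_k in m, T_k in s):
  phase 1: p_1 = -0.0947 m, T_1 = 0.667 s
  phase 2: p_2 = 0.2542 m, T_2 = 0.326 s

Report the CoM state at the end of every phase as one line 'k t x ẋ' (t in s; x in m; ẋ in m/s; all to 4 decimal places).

phase 1: p=-0.0947, T=0.667, ωT=1.925629, cosh=3.502623, sinh=3.356839; start (x,ẋ)=(0.078800, -0.133800) → end (x,ẋ)=(0.357430, 1.212771)
phase 2: p=0.2542, T=0.326, ωT=0.941162, cosh=1.476566, sinh=1.086392; start (x,ẋ)=(0.357430, 1.212771) → end (x,ẋ)=(0.862998, 2.114509)

1 0.6670 0.3574 1.2128
2 0.9930 0.8630 2.1145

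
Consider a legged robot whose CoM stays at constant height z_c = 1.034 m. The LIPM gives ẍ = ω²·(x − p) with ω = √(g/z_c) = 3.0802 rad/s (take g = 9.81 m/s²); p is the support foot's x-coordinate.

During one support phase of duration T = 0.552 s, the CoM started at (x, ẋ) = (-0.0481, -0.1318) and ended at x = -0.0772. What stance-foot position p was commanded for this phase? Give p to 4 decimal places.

p = -0.0941

ωT = 3.0802·0.552 = 1.700270; cosh(ωT) = 2.829031, sinh(ωT) = 2.646397
x(T) = p + (x₀−p)·cosh(ωT) + (ẋ₀/ω)·sinh(ωT) ⇒ p·(1 − cosh) = x(T) − x₀·cosh − (ẋ₀/ω)·sinh
numerator   = -0.0772 − (-0.0481)·2.829031 − (-0.1318/3.0802)·2.646397 = 0.172114
denominator = 1 − 2.829031 = -1.829031
p = 0.172114 / -1.829031 = -0.0941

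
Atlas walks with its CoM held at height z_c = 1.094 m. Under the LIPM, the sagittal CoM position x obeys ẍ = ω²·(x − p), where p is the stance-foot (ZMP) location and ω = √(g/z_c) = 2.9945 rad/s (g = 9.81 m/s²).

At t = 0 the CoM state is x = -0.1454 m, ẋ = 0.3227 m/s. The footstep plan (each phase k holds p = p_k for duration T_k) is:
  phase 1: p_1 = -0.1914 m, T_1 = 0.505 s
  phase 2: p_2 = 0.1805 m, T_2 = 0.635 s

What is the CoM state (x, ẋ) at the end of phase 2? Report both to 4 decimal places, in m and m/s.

phase 1: p=-0.1914, T=0.505, ωT=1.512223, cosh=2.378611, sinh=2.158192; start (x,ẋ)=(-0.145400, 0.322700) → end (x,ẋ)=(0.150592, 1.064862)
phase 2: p=0.1805, T=0.635, ωT=1.901507, cosh=3.422662, sinh=3.273319; start (x,ẋ)=(0.150592, 1.064862) → end (x,ẋ)=(1.242147, 3.351506)

x = 1.2421, ẋ = 3.3515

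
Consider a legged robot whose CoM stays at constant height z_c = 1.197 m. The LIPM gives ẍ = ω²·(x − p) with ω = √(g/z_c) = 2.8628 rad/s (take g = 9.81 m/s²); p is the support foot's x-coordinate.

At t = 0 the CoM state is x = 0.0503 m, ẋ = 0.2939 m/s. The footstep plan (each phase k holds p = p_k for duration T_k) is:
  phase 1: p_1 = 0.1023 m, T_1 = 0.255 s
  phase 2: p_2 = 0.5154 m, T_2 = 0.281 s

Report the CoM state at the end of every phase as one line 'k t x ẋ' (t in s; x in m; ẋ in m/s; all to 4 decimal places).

phase 1: p=0.1023, T=0.255, ωT=0.730014, cosh=1.278506, sinh=0.796604; start (x,ẋ)=(0.050300, 0.293900) → end (x,ẋ)=(0.117598, 0.257166)
phase 2: p=0.5154, T=0.281, ωT=0.804447, cosh=1.341397, sinh=0.894062; start (x,ẋ)=(0.117598, 0.257166) → end (x,ẋ)=(0.062104, -0.673220)

1 0.2550 0.1176 0.2572
2 0.5360 0.0621 -0.6732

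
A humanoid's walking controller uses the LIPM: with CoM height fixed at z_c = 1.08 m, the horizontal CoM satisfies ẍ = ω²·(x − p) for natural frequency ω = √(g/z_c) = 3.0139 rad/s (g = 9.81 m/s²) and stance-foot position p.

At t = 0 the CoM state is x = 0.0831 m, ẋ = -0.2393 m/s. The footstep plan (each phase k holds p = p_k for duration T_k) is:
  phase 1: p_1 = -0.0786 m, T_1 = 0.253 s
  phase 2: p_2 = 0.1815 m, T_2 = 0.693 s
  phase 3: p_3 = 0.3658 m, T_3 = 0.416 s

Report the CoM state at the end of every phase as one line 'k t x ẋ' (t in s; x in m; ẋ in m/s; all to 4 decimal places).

1 0.2530 0.0658 0.0964
2 0.9460 -0.1654 -0.9905
3 1.3620 -1.1694 -4.4527

phase 1: p=-0.0786, T=0.253, ωT=0.762517, cosh=1.305078, sinh=0.838587; start (x,ẋ)=(0.083100, -0.239300) → end (x,ẋ)=(0.065848, 0.096378)
phase 2: p=0.1815, T=0.693, ωT=2.088633, cosh=4.098862, sinh=3.975006; start (x,ẋ)=(0.065848, 0.096378) → end (x,ẋ)=(-0.165428, -0.990498)
phase 3: p=0.3658, T=0.416, ωT=1.253782, cosh=1.894496, sinh=1.609073; start (x,ẋ)=(-0.165428, -0.990498) → end (x,ẋ)=(-1.169421, -4.452731)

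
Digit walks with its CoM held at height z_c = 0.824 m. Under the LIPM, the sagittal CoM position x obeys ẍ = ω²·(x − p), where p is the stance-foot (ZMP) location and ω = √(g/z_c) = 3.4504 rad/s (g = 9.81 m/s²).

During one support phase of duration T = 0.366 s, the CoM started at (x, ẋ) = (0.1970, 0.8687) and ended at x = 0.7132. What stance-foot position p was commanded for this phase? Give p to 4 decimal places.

p = 0.0796

ωT = 3.4504·0.366 = 1.262846; cosh(ωT) = 1.909159, sinh(ωT) = 1.626311
x(T) = p + (x₀−p)·cosh(ωT) + (ẋ₀/ω)·sinh(ωT) ⇒ p·(1 − cosh) = x(T) − x₀·cosh − (ẋ₀/ω)·sinh
numerator   = 0.7132 − (0.1970)·1.909159 − (0.8687/3.4504)·1.626311 = -0.072357
denominator = 1 − 1.909159 = -0.909159
p = -0.072357 / -0.909159 = 0.0796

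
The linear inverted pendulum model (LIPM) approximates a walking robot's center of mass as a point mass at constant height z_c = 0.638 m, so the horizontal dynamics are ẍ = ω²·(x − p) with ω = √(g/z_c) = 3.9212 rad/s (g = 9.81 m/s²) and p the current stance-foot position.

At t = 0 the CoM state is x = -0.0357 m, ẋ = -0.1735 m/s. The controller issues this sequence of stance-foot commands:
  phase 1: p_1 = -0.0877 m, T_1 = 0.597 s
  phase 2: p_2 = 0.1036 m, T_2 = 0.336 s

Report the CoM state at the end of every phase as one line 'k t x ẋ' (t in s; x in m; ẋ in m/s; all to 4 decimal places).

phase 1: p=-0.0877, T=0.597, ωT=2.340956, cosh=5.243703, sinh=5.147467; start (x,ẋ)=(-0.035700, -0.173500) → end (x,ẋ)=(-0.042786, 0.139798)
phase 2: p=0.1036, T=0.336, ωT=1.317523, cosh=2.000979, sinh=1.733182; start (x,ẋ)=(-0.042786, 0.139798) → end (x,ẋ)=(-0.127523, -0.715125)

1 0.5970 -0.0428 0.1398
2 0.9330 -0.1275 -0.7151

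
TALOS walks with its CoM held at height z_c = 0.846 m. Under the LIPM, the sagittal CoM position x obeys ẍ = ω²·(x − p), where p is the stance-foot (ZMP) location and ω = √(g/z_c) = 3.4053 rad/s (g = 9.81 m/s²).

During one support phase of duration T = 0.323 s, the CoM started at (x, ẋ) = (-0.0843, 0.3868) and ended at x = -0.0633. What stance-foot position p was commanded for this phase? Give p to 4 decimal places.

p = 0.1112

ωT = 3.4053·0.323 = 1.099912; cosh(ωT) = 1.668401, sinh(ωT) = 1.335500
x(T) = p + (x₀−p)·cosh(ωT) + (ẋ₀/ω)·sinh(ωT) ⇒ p·(1 − cosh) = x(T) − x₀·cosh − (ẋ₀/ω)·sinh
numerator   = -0.0633 − (-0.0843)·1.668401 − (0.3868/3.4053)·1.335500 = -0.074350
denominator = 1 − 1.668401 = -0.668401
p = -0.074350 / -0.668401 = 0.1112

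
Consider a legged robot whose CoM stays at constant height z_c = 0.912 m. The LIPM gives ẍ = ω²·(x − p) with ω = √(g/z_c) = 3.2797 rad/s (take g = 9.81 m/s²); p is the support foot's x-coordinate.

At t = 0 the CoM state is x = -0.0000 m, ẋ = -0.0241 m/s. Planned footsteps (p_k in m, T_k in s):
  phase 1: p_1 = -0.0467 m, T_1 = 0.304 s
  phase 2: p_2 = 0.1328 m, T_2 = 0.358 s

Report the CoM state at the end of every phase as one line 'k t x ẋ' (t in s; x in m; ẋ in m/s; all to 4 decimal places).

phase 1: p=-0.0467, T=0.304, ωT=0.997029, cosh=1.539596, sinh=1.170622; start (x,ẋ)=(-0.000000, -0.024100) → end (x,ẋ)=(0.016597, 0.142190)
phase 2: p=0.1328, T=0.358, ωT=1.174133, cosh=1.772211, sinh=1.463124; start (x,ẋ)=(0.016597, 0.142190) → end (x,ẋ)=(-0.009703, -0.305621)

1 0.3040 0.0166 0.1422
2 0.6620 -0.0097 -0.3056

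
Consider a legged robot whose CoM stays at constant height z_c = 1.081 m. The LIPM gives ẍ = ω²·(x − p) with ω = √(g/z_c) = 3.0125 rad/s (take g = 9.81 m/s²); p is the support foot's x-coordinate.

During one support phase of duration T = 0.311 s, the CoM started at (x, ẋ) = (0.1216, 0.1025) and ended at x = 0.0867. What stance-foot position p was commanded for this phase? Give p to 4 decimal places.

p = 0.2734

ωT = 3.0125·0.311 = 0.936888; cosh(ωT) = 1.471936, sinh(ωT) = 1.080090
x(T) = p + (x₀−p)·cosh(ωT) + (ẋ₀/ω)·sinh(ωT) ⇒ p·(1 − cosh) = x(T) − x₀·cosh − (ẋ₀/ω)·sinh
numerator   = 0.0867 − (0.1216)·1.471936 − (0.1025/3.0125)·1.080090 = -0.129037
denominator = 1 − 1.471936 = -0.471936
p = -0.129037 / -0.471936 = 0.2734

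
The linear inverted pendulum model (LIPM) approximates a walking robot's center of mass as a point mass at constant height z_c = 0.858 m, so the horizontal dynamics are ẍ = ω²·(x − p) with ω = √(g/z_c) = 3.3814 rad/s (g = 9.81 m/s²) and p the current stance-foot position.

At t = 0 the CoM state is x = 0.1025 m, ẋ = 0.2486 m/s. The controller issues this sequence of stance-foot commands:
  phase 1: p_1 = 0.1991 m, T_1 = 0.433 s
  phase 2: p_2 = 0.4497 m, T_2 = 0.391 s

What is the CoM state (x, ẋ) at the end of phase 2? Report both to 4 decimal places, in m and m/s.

x = -0.2462, ẋ = -2.0917

phase 1: p=0.1991, T=0.433, ωT=1.464146, cosh=2.277563, sinh=2.046287; start (x,ẋ)=(0.102500, 0.248600) → end (x,ẋ)=(0.129530, -0.102204)
phase 2: p=0.4497, T=0.391, ωT=1.322127, cosh=2.008981, sinh=1.742413; start (x,ẋ)=(0.129530, -0.102204) → end (x,ẋ)=(-0.246180, -2.091701)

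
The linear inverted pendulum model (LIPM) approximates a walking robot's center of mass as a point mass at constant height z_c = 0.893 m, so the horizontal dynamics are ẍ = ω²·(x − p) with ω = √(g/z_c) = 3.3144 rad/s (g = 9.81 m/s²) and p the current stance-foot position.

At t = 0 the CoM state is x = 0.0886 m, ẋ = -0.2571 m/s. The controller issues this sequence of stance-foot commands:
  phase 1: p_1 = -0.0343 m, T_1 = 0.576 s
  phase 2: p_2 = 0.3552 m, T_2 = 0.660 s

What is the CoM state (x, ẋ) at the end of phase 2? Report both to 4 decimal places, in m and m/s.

phase 1: p=-0.0343, T=0.576, ωT=1.909094, cosh=3.447595, sinh=3.299381; start (x,ẋ)=(0.088600, -0.257100) → end (x,ẋ)=(0.133475, 0.457592)
phase 2: p=0.3552, T=0.660, ωT=2.187504, cosh=4.512568, sinh=4.400371; start (x,ẋ)=(0.133475, 0.457592) → end (x,ẋ)=(-0.037828, -1.168860)

x = -0.0378, ẋ = -1.1689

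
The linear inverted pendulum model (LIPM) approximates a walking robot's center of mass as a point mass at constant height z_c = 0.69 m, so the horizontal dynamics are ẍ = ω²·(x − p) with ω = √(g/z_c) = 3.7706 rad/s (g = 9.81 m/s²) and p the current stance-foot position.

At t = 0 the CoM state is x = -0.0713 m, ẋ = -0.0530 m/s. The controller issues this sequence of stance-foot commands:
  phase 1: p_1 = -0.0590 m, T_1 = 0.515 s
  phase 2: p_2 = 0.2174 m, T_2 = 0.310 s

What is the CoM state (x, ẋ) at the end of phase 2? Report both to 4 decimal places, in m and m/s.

x = -0.5660, ẋ = -2.6303

phase 1: p=-0.0590, T=0.515, ωT=1.941859, cosh=3.557568, sinh=3.414131; start (x,ẋ)=(-0.071300, -0.053000) → end (x,ẋ)=(-0.150748, -0.346893)
phase 2: p=0.2174, T=0.310, ωT=1.168886, cosh=1.764559, sinh=1.453846; start (x,ẋ)=(-0.150748, -0.346893) → end (x,ẋ)=(-0.565971, -2.630251)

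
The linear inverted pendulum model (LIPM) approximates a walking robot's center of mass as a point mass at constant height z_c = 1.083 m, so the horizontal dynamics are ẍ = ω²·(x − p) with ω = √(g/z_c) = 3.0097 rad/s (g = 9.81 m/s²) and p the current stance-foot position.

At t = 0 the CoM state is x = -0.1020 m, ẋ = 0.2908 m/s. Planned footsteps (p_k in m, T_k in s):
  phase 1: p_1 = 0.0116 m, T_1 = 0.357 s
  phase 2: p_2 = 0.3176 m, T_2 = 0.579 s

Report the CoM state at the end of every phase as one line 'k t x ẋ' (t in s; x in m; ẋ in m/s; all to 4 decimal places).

phase 1: p=0.0116, T=0.357, ωT=1.074463, cosh=1.634950, sinh=1.293469; start (x,ẋ)=(-0.102000, 0.290800) → end (x,ẋ)=(-0.049154, 0.033204)
phase 2: p=0.3176, T=0.579, ωT=1.742616, cosh=2.943665, sinh=2.768604; start (x,ẋ)=(-0.049154, 0.033204) → end (x,ẋ)=(-0.731457, -2.958299)

1 0.3570 -0.0492 0.0332
2 0.9360 -0.7315 -2.9583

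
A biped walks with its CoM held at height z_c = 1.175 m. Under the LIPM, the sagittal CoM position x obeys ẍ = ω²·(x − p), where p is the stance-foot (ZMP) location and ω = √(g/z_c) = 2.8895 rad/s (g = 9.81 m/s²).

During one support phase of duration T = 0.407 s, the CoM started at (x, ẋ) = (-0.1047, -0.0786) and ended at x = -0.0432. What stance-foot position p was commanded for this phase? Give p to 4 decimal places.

p = -0.2355

ωT = 2.8895·0.407 = 1.176026; cosh(ωT) = 1.774985, sinh(ωT) = 1.466483
x(T) = p + (x₀−p)·cosh(ωT) + (ẋ₀/ω)·sinh(ωT) ⇒ p·(1 − cosh) = x(T) − x₀·cosh − (ẋ₀/ω)·sinh
numerator   = -0.0432 − (-0.1047)·1.774985 − (-0.0786/2.8895)·1.466483 = 0.182532
denominator = 1 − 1.774985 = -0.774985
p = 0.182532 / -0.774985 = -0.2355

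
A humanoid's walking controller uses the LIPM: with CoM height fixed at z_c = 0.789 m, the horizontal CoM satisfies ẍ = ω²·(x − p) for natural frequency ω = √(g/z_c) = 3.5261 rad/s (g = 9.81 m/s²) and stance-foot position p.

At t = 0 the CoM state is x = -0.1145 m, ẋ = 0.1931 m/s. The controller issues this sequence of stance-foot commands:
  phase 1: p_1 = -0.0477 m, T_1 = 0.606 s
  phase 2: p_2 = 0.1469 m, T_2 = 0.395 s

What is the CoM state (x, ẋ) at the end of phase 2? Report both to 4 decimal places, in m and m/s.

x = -0.4761, ẋ = -2.0137

phase 1: p=-0.0477, T=0.606, ωT=2.136817, cosh=4.295227, sinh=4.177197; start (x,ẋ)=(-0.114500, 0.193100) → end (x,ẋ)=(-0.105865, -0.154503)
phase 2: p=0.1469, T=0.395, ωT=1.392810, cosh=2.137261, sinh=1.888885; start (x,ẋ)=(-0.105865, -0.154503) → end (x,ẋ)=(-0.476090, -2.013729)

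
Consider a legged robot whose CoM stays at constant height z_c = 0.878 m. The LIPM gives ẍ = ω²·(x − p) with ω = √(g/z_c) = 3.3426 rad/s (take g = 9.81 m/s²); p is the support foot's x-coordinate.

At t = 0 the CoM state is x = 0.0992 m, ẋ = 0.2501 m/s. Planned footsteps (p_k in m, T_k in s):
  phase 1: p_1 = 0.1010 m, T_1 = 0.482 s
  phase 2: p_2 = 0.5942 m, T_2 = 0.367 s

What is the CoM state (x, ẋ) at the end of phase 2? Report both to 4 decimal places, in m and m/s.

x = 0.3023, ẋ = -0.4773

phase 1: p=0.1010, T=0.482, ωT=1.611133, cosh=2.604072, sinh=2.404411; start (x,ẋ)=(0.099200, 0.250100) → end (x,ẋ)=(0.276216, 0.636812)
phase 2: p=0.5942, T=0.367, ωT=1.226734, cosh=1.851662, sinh=1.558413; start (x,ẋ)=(0.276216, 0.636812) → end (x,ẋ)=(0.302300, -0.477269)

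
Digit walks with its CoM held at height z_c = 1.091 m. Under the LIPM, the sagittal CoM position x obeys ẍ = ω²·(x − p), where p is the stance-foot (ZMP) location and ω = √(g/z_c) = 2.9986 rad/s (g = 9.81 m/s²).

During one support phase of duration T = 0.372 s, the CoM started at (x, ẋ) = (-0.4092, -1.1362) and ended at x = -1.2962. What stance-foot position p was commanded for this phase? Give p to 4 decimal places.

p = 0.1290

ωT = 2.9986·0.372 = 1.115479; cosh(ωT) = 1.689394, sinh(ωT) = 1.361636
x(T) = p + (x₀−p)·cosh(ωT) + (ẋ₀/ω)·sinh(ωT) ⇒ p·(1 − cosh) = x(T) − x₀·cosh − (ẋ₀/ω)·sinh
numerator   = -1.2962 − (-0.4092)·1.689394 − (-1.1362/2.9986)·1.361636 = -0.088962
denominator = 1 − 1.689394 = -0.689394
p = -0.088962 / -0.689394 = 0.1290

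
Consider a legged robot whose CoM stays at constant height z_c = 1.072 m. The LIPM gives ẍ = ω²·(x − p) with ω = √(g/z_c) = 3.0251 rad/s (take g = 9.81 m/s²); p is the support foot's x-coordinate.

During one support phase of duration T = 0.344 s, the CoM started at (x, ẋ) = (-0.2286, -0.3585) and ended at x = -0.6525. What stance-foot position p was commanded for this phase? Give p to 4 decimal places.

p = 0.2393

ωT = 3.0251·0.344 = 1.040634; cosh(ωT) = 1.592121, sinh(ωT) = 1.238891
x(T) = p + (x₀−p)·cosh(ωT) + (ẋ₀/ω)·sinh(ωT) ⇒ p·(1 − cosh) = x(T) − x₀·cosh − (ẋ₀/ω)·sinh
numerator   = -0.6525 − (-0.2286)·1.592121 − (-0.3585/3.0251)·1.238891 = -0.141722
denominator = 1 − 1.592121 = -0.592121
p = -0.141722 / -0.592121 = 0.2393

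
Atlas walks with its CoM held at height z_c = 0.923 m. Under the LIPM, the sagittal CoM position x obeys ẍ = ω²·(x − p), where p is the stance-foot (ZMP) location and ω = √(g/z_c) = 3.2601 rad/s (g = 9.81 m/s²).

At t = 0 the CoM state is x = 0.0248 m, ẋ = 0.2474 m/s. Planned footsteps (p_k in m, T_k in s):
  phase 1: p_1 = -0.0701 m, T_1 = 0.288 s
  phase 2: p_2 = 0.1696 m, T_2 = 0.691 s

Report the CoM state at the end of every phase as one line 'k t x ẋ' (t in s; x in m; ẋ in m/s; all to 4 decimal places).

phase 1: p=-0.0701, T=0.288, ωT=0.938909, cosh=1.474122, sinh=1.083068; start (x,ẋ)=(0.024800, 0.247400) → end (x,ẋ)=(0.151985, 0.699781)
phase 2: p=0.1696, T=0.691, ωT=2.252729, cosh=4.809388, sinh=4.704276; start (x,ẋ)=(0.151985, 0.699781) → end (x,ẋ)=(1.094657, 3.095370)

1 0.2880 0.1520 0.6998
2 0.9790 1.0947 3.0954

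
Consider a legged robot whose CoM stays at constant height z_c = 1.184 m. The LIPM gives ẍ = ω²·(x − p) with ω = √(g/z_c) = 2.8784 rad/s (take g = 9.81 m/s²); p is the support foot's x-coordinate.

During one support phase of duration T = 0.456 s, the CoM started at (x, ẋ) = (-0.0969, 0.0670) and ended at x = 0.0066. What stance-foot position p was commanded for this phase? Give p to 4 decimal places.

ωT = 2.8784·0.456 = 1.312550; cosh(ωT) = 1.992385, sinh(ωT) = 1.723253
x(T) = p + (x₀−p)·cosh(ωT) + (ẋ₀/ω)·sinh(ωT) ⇒ p·(1 − cosh) = x(T) − x₀·cosh − (ẋ₀/ω)·sinh
numerator   = 0.0066 − (-0.0969)·1.992385 − (0.0670/2.8784)·1.723253 = 0.159550
denominator = 1 − 1.992385 = -0.992385
p = 0.159550 / -0.992385 = -0.1608

p = -0.1608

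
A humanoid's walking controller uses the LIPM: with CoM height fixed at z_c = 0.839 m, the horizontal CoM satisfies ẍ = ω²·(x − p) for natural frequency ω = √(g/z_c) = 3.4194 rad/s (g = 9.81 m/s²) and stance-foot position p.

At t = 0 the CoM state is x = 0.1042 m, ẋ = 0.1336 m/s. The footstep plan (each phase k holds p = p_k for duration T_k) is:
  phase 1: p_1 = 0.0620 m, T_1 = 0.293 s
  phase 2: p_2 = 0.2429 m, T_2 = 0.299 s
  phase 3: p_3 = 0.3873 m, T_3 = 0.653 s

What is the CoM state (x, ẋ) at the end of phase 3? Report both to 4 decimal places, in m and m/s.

x = 0.2269, ẋ = -0.4719

phase 1: p=0.0620, T=0.293, ωT=1.001884, cosh=1.545298, sinh=1.178111; start (x,ẋ)=(0.104200, 0.133600) → end (x,ẋ)=(0.173242, 0.376452)
phase 2: p=0.2429, T=0.299, ωT=1.022401, cosh=1.569795, sinh=1.210065; start (x,ẋ)=(0.173242, 0.376452) → end (x,ẋ)=(0.266770, 0.302727)
phase 3: p=0.3873, T=0.653, ωT=2.232868, cosh=4.716899, sinh=4.609679; start (x,ẋ)=(0.266770, 0.302727) → end (x,ẋ)=(0.226879, -0.471895)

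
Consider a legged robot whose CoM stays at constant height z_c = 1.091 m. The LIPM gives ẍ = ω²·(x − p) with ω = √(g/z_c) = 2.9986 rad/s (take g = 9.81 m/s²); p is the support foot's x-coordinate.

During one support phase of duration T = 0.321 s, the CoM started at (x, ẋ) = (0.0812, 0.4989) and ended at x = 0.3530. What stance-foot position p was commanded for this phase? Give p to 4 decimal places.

ωT = 2.9986·0.321 = 0.962551; cosh(ωT) = 1.500142, sinh(ωT) = 1.118224
x(T) = p + (x₀−p)·cosh(ωT) + (ẋ₀/ω)·sinh(ωT) ⇒ p·(1 − cosh) = x(T) − x₀·cosh − (ẋ₀/ω)·sinh
numerator   = 0.3530 − (0.0812)·1.500142 − (0.4989/2.9986)·1.118224 = 0.045141
denominator = 1 − 1.500142 = -0.500142
p = 0.045141 / -0.500142 = -0.0903

p = -0.0903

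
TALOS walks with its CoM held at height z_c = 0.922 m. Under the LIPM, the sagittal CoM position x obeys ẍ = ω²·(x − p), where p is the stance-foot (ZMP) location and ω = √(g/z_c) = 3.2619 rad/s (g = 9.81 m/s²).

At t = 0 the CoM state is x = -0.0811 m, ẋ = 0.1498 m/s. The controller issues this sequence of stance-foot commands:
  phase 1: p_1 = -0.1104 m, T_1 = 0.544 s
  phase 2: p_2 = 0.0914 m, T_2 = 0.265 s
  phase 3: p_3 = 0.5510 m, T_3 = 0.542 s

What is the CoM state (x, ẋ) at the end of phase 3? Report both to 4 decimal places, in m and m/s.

x = 0.8394, ẋ = 1.2447

phase 1: p=-0.1104, T=0.544, ωT=1.774474, cosh=3.033374, sinh=2.863802; start (x,ẋ)=(-0.081100, 0.149800) → end (x,ẋ)=(0.109996, 0.728104)
phase 2: p=0.0914, T=0.265, ωT=0.864403, cosh=1.397446, sinh=0.976144; start (x,ẋ)=(0.109996, 0.728104) → end (x,ẋ)=(0.335276, 1.076695)
phase 3: p=0.5510, T=0.542, ωT=1.767950, cosh=3.014756, sinh=2.844073; start (x,ẋ)=(0.335276, 1.076695) → end (x,ẋ)=(0.839422, 1.244681)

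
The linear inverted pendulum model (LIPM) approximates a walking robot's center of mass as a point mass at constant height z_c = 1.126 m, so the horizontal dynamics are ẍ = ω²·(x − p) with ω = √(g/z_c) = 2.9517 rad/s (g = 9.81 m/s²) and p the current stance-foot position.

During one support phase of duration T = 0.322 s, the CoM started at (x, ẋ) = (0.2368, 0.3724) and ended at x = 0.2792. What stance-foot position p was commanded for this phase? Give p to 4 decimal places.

ωT = 2.9517·0.322 = 0.950447; cosh(ωT) = 1.486717, sinh(ωT) = 1.100149
x(T) = p + (x₀−p)·cosh(ωT) + (ẋ₀/ω)·sinh(ωT) ⇒ p·(1 − cosh) = x(T) − x₀·cosh − (ẋ₀/ω)·sinh
numerator   = 0.2792 − (0.2368)·1.486717 − (0.3724/2.9517)·1.100149 = -0.211655
denominator = 1 − 1.486717 = -0.486717
p = -0.211655 / -0.486717 = 0.4349

p = 0.4349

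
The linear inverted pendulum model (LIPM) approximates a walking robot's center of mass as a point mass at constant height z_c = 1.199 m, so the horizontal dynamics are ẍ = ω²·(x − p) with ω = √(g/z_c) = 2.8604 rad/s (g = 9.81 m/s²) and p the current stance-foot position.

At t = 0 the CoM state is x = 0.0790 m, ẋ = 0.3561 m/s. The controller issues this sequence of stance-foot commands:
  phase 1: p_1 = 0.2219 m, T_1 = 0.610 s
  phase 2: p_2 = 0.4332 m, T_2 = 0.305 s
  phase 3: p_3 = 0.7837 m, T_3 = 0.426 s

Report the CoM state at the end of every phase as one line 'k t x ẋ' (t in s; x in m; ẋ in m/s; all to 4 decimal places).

phase 1: p=0.2219, T=0.610, ωT=1.744844, cosh=2.949840, sinh=2.775168; start (x,ẋ)=(0.079000, 0.356100) → end (x,ẋ)=(0.145857, -0.083915)
phase 2: p=0.4332, T=0.305, ωT=0.872422, cosh=1.405319, sinh=0.987380; start (x,ẋ)=(0.145857, -0.083915) → end (x,ẋ)=(0.000425, -0.929471)
phase 3: p=0.7837, T=0.426, ωT=1.218530, cosh=1.838939, sinh=1.543275; start (x,ẋ)=(0.000425, -0.929471) → end (x,ẋ)=(-1.158173, -5.166916)

1 0.6100 0.1459 -0.0839
2 0.9150 0.0004 -0.9295
3 1.3410 -1.1582 -5.1669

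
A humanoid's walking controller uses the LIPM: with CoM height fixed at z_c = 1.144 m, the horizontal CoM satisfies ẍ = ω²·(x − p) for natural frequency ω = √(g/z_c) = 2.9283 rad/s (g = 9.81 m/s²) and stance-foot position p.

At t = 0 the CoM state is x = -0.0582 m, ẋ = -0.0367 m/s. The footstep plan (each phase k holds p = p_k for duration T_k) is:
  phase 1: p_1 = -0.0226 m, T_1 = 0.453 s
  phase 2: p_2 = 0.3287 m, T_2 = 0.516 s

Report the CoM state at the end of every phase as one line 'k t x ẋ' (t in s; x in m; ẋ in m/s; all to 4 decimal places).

1 0.4530 -0.1163 -0.2566
2 0.9690 -0.9176 -3.4184

phase 1: p=-0.0226, T=0.453, ωT=1.326520, cosh=2.016654, sinh=1.751254; start (x,ẋ)=(-0.058200, -0.036700) → end (x,ẋ)=(-0.116341, -0.256575)
phase 2: p=0.3287, T=0.516, ωT=1.511003, cosh=2.375981, sinh=2.155292; start (x,ẋ)=(-0.116341, -0.256575) → end (x,ẋ)=(-0.917554, -3.418424)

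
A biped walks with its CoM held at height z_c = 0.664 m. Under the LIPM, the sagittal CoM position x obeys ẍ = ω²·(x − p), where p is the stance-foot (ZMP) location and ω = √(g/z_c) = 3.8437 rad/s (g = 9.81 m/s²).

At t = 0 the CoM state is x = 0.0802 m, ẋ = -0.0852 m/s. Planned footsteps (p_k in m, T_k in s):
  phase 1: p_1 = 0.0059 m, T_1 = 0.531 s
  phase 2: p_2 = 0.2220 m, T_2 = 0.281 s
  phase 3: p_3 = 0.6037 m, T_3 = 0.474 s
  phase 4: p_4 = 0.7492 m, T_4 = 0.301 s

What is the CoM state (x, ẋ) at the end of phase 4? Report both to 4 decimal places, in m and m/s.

phase 1: p=0.0059, T=0.531, ωT=2.041005, cosh=3.914119, sinh=3.784221; start (x,ẋ)=(0.080200, -0.085200) → end (x,ẋ)=(0.212837, 0.747241)
phase 2: p=0.2220, T=0.281, ωT=1.080080, cosh=1.642241, sinh=1.302673; start (x,ẋ)=(0.212837, 0.747241) → end (x,ẋ)=(0.460201, 1.181272)
phase 3: p=0.6037, T=0.474, ωT=1.821914, cosh=3.172699, sinh=3.010983; start (x,ẋ)=(0.460201, 1.181272) → end (x,ẋ)=(1.073778, 2.087065)
phase 4: p=0.7492, T=0.301, ωT=1.156954, cosh=1.747337, sinh=1.432894; start (x,ẋ)=(1.073778, 2.087065) → end (x,ẋ)=(2.094384, 5.434455)

x = 2.0944, ẋ = 5.4345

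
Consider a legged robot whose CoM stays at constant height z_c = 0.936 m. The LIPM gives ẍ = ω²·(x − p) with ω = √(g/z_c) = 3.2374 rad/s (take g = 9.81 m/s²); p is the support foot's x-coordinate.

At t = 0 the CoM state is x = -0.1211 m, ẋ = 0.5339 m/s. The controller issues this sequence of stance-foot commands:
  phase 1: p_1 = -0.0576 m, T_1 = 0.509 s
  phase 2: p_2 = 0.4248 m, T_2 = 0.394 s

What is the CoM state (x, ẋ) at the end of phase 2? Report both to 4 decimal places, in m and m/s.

phase 1: p=-0.0576, T=0.509, ωT=1.647837, cosh=2.694097, sinh=2.501631; start (x,ẋ)=(-0.121100, 0.533900) → end (x,ẋ)=(0.183885, 0.924106)
phase 2: p=0.4248, T=0.394, ωT=1.275536, cosh=1.929950, sinh=1.650669; start (x,ẋ)=(0.183885, 0.924106) → end (x,ẋ)=(0.431023, 0.496056)

x = 0.4310, ẋ = 0.4961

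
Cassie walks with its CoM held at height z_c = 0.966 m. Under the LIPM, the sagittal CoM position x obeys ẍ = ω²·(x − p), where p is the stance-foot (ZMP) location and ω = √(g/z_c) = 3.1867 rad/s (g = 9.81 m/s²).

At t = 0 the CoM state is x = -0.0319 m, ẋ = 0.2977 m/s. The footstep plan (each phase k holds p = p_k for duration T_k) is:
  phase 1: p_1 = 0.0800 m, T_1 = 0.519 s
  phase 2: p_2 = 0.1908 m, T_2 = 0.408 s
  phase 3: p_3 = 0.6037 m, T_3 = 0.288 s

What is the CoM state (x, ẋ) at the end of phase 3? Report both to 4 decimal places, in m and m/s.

x = -0.9567, ẋ = -4.3948

phase 1: p=0.0800, T=0.519, ωT=1.653897, cosh=2.709308, sinh=2.518005; start (x,ẋ)=(-0.031900, 0.297700) → end (x,ẋ)=(0.012059, -0.091339)
phase 2: p=0.1908, T=0.408, ωT=1.300174, cosh=1.971209, sinh=1.698725; start (x,ẋ)=(0.012059, -0.091339) → end (x,ẋ)=(-0.210225, -1.147630)
phase 3: p=0.6037, T=0.288, ωT=0.917770, cosh=1.451554, sinh=1.052146; start (x,ẋ)=(-0.210225, -1.147630) → end (x,ẋ)=(-0.956667, -4.394833)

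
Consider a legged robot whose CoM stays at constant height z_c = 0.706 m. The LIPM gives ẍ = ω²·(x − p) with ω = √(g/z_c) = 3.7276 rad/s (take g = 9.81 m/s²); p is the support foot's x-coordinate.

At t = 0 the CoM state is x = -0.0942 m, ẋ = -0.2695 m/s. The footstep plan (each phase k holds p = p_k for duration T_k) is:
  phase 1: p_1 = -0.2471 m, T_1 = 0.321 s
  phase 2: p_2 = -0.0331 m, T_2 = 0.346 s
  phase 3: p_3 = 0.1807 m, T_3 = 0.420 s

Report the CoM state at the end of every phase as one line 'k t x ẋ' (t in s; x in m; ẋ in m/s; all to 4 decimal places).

1 0.3210 -0.0797 0.3702
2 0.6670 0.0425 0.4315
3 1.0870 0.1005 -0.1013

phase 1: p=-0.2471, T=0.321, ωT=1.196560, cosh=1.805473, sinh=1.503241; start (x,ẋ)=(-0.094200, -0.269500) → end (x,ẋ)=(-0.079725, 0.370197)
phase 2: p=-0.0331, T=0.346, ωT=1.289750, cosh=1.953608, sinh=1.678269; start (x,ẋ)=(-0.079725, 0.370197) → end (x,ẋ)=(0.042486, 0.431537)
phase 3: p=0.1807, T=0.420, ωT=1.565592, cosh=2.497236, sinh=2.288271; start (x,ẋ)=(0.042486, 0.431537) → end (x,ẋ)=(0.100454, -0.101288)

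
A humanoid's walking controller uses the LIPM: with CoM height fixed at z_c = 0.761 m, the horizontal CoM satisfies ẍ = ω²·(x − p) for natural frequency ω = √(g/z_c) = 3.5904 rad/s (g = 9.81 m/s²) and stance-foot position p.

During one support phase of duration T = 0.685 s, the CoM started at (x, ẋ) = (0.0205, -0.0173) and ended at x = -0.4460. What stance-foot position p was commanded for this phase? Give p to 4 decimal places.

p = 0.1101

ωT = 3.5904·0.685 = 2.459424; cosh(ωT) = 5.891778, sinh(ωT) = 5.806294
x(T) = p + (x₀−p)·cosh(ωT) + (ẋ₀/ω)·sinh(ωT) ⇒ p·(1 − cosh) = x(T) − x₀·cosh − (ẋ₀/ω)·sinh
numerator   = -0.4460 − (0.0205)·5.891778 − (-0.0173/3.5904)·5.806294 = -0.538804
denominator = 1 − 5.891778 = -4.891778
p = -0.538804 / -4.891778 = 0.1101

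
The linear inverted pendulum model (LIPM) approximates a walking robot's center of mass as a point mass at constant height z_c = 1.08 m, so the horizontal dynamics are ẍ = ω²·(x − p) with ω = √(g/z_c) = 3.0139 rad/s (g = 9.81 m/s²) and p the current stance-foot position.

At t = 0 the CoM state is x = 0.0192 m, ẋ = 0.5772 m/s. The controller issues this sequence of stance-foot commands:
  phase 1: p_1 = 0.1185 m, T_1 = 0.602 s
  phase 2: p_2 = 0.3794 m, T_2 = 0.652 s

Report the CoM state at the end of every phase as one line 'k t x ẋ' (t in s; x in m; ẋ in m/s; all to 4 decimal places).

1 0.6020 0.3778 0.9242
2 1.2540 1.4460 3.3450

phase 1: p=0.1185, T=0.602, ωT=1.814368, cosh=3.150068, sinh=2.987127; start (x,ẋ)=(0.019200, 0.577200) → end (x,ẋ)=(0.377771, 0.924231)
phase 2: p=0.3794, T=0.652, ωT=1.965063, cosh=3.637754, sinh=3.497607; start (x,ẋ)=(0.377771, 0.924231) → end (x,ẋ)=(1.446036, 3.344952)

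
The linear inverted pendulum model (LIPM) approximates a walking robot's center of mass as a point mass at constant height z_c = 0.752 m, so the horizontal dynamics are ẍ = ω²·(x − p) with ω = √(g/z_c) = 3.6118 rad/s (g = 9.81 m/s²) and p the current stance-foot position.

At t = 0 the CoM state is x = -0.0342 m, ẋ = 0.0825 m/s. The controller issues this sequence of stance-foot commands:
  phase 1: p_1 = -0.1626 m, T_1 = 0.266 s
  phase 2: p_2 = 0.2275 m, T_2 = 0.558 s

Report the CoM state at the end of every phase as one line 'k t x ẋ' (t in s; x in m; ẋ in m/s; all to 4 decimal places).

1 0.2660 0.0552 0.6409
2 0.8240 0.2237 0.1545

phase 1: p=-0.1626, T=0.266, ωT=0.960739, cosh=1.498118, sinh=1.115508; start (x,ẋ)=(-0.034200, 0.082500) → end (x,ẋ)=(0.055239, 0.640917)
phase 2: p=0.2275, T=0.558, ωT=2.015384, cosh=3.818440, sinh=3.685171; start (x,ẋ)=(0.055239, 0.640917) → end (x,ẋ)=(0.223667, 0.154489)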